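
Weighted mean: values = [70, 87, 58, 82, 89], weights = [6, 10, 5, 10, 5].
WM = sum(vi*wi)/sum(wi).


Numerator = 70*6 + 87*10 + 58*5 + 82*10 + 89*5 = 2845
Denominator = 6 + 10 + 5 + 10 + 5 = 36
WM = 2845/36 = 79.0278

WM = 79.0278


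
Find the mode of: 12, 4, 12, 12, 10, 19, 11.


Frequencies: 4:1, 10:1, 11:1, 12:3, 19:1
Max frequency = 3
Mode = 12

Mode = 12


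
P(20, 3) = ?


P(20,3) = 20!/17!
= 2432902008176640000/355687428096000
= 6840

P(20,3) = 6840


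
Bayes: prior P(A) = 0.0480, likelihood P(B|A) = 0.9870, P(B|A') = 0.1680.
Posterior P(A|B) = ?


P(B) = P(B|A)*P(A) + P(B|A')*P(A')
= 0.9870*0.0480 + 0.1680*0.9520
= 0.047376 + 0.159936 = 0.207312
P(A|B) = 0.047376/0.207312 = 0.2285

P(A|B) = 0.2285


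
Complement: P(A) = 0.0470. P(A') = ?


P(not A) = 1 - 0.0470 = 0.9530

P(not A) = 0.9530


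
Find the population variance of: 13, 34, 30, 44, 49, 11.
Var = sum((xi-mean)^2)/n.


Mean = 30.1667
Squared deviations: 294.6944, 14.6944, 0.0278, 191.3611, 354.6944, 367.3611
Sum = 1222.8333
Variance = 1222.8333/6 = 203.8056

Variance = 203.8056


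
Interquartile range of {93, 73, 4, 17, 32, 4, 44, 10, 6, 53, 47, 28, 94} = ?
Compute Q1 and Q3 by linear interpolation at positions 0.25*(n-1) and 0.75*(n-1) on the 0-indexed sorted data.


Sorted: 4, 4, 6, 10, 17, 28, 32, 44, 47, 53, 73, 93, 94
Q1 (25th %ile) = 10.0000
Q3 (75th %ile) = 53.0000
IQR = 53.0000 - 10.0000 = 43.0000

IQR = 43.0000


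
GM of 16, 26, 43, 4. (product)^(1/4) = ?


Product = 16 × 26 × 43 × 4 = 71552
GM = 71552^(1/4) = 16.3552

GM = 16.3552


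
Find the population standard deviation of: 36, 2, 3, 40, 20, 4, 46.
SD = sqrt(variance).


Mean = 21.5714
Variance = 311.9592
SD = sqrt(311.9592) = 17.6624

SD = 17.6624


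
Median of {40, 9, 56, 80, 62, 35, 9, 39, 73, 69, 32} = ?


Sorted: 9, 9, 32, 35, 39, 40, 56, 62, 69, 73, 80
n = 11 (odd)
Middle value = 40

Median = 40


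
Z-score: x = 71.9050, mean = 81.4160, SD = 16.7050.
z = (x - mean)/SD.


z = (71.9050 - 81.4160)/16.7050
= -9.5110/16.7050
= -0.5694

z = -0.5694


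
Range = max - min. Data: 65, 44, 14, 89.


Max = 89, Min = 14
Range = 89 - 14 = 75

Range = 75


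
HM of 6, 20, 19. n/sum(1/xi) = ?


Sum of reciprocals = 1/6 + 1/20 + 1/19 = 0.269298
HM = 3/0.269298 = 11.1401

HM = 11.1401


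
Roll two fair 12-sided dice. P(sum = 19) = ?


Total outcomes = 12×12 = 144
Favorable (sum = 19): 6
P = 6/144 = 0.0417

P = 0.0417


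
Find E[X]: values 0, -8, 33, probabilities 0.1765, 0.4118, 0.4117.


E[X] = 0*0.1765 - 8*0.4118 + 33*0.4117
= 0 - 3.2944 + 13.5861
= 10.2917

E[X] = 10.2917


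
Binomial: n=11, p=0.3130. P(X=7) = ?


C(11,7) = 330
p^7 = 0.000294
(1-p)^4 = 0.222755
P = 330 * 0.000294 * 0.222755 = 0.0216

P(X=7) = 0.0216


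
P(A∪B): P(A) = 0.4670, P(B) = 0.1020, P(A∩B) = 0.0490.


P(A∪B) = 0.4670 + 0.1020 - 0.0490
= 0.5690 - 0.0490
= 0.5200

P(A∪B) = 0.5200


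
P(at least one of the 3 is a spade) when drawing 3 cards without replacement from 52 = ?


P(at least one) = 1 - P(none)
P(none) = (39/52) × (38/51) × (37/50) = 0.413529
P(at least one) = 1 - 0.413529 = 0.5865

P = 0.5865


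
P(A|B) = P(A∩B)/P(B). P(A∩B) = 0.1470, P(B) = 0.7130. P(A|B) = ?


P(A|B) = 0.1470/0.7130 = 0.2062

P(A|B) = 0.2062


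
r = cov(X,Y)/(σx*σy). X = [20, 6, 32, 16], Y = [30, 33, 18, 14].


Mean X = 18.5000, Mean Y = 23.7500
SD X = 9.313968, SD Y = 7.949057
Cov = -39.875000
r = -39.875000/(9.313968*7.949057) = -0.5386

r = -0.5386


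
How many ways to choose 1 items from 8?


C(8,1) = 8!/(1! × 7!)
= 40320/(1 × 5040)
= 8

C(8,1) = 8


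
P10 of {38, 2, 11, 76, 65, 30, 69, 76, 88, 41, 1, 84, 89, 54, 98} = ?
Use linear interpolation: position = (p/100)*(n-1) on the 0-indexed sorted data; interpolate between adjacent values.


Sorted: 1, 2, 11, 30, 38, 41, 54, 65, 69, 76, 76, 84, 88, 89, 98
n = 15
Index = 10/100 * 14 = 1.4000
Lower = data[1] = 2, Upper = data[2] = 11
P10 = 2 + 0.4000*(9) = 5.6000

P10 = 5.6000


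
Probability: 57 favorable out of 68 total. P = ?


P = 57/68 = 0.8382

P = 0.8382


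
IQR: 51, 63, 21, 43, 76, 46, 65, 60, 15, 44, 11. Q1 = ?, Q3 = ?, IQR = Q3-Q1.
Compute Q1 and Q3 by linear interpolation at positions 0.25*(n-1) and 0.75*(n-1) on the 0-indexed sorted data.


Sorted: 11, 15, 21, 43, 44, 46, 51, 60, 63, 65, 76
Q1 (25th %ile) = 32.0000
Q3 (75th %ile) = 61.5000
IQR = 61.5000 - 32.0000 = 29.5000

IQR = 29.5000


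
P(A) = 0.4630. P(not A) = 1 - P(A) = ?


P(not A) = 1 - 0.4630 = 0.5370

P(not A) = 0.5370


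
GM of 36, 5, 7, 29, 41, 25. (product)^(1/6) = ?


Product = 36 × 5 × 7 × 29 × 41 × 25 = 37453500
GM = 37453500^(1/6) = 18.2915

GM = 18.2915


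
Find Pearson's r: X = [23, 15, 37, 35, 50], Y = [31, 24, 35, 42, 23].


Mean X = 32.0000, Mean Y = 31.0000
SD X = 12.066483, SD Y = 7.071068
Cov = 5.600000
r = 5.600000/(12.066483*7.071068) = 0.0656

r = 0.0656


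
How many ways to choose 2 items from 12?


C(12,2) = 12!/(2! × 10!)
= 479001600/(2 × 3628800)
= 66

C(12,2) = 66


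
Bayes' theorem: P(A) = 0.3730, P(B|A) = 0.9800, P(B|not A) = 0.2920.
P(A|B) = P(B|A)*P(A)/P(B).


P(B) = P(B|A)*P(A) + P(B|A')*P(A')
= 0.9800*0.3730 + 0.2920*0.6270
= 0.365540 + 0.183084 = 0.548624
P(A|B) = 0.365540/0.548624 = 0.6663

P(A|B) = 0.6663


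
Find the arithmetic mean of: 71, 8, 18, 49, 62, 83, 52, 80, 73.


Sum = 71 + 8 + 18 + 49 + 62 + 83 + 52 + 80 + 73 = 496
n = 9
Mean = 496/9 = 55.1111

Mean = 55.1111


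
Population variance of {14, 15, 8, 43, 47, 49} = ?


Mean = 29.3333
Squared deviations: 235.1111, 205.4444, 455.1111, 186.7778, 312.1111, 386.7778
Sum = 1781.3333
Variance = 1781.3333/6 = 296.8889

Variance = 296.8889


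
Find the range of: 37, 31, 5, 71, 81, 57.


Max = 81, Min = 5
Range = 81 - 5 = 76

Range = 76


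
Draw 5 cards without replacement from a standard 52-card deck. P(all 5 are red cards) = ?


P(all red cards) = (26/52) × (25/51) × (24/50) × (23/49) × (22/48)
= 0.0253

P = 0.0253


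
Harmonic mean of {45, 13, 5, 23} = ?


Sum of reciprocals = 1/45 + 1/13 + 1/5 + 1/23 = 0.342624
HM = 4/0.342624 = 11.6746

HM = 11.6746


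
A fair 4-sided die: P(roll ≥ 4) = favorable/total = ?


Favorable outcomes (roll ≥ 4): 1
Total outcomes = 4
P = 1/4 = 0.2500

P = 0.2500


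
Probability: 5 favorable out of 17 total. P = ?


P = 5/17 = 0.2941

P = 0.2941


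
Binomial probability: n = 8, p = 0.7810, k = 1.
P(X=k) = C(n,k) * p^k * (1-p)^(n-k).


C(8,1) = 8
p^1 = 0.781000
(1-p)^7 = 2.416066e-05
P = 8 * 0.781000 * 2.416066e-05 = 0.0002

P(X=1) = 0.0002


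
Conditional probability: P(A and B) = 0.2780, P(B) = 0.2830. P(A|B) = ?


P(A|B) = 0.2780/0.2830 = 0.9823

P(A|B) = 0.9823


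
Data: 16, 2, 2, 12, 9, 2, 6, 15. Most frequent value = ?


Frequencies: 2:3, 6:1, 9:1, 12:1, 15:1, 16:1
Max frequency = 3
Mode = 2

Mode = 2


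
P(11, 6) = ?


P(11,6) = 11!/5!
= 39916800/120
= 332640

P(11,6) = 332640


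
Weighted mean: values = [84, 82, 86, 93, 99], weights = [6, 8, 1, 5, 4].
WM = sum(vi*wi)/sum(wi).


Numerator = 84*6 + 82*8 + 86*1 + 93*5 + 99*4 = 2107
Denominator = 6 + 8 + 1 + 5 + 4 = 24
WM = 2107/24 = 87.7917

WM = 87.7917


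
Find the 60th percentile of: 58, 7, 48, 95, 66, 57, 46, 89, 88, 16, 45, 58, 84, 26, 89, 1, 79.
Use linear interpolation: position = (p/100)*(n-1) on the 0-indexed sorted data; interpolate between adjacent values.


Sorted: 1, 7, 16, 26, 45, 46, 48, 57, 58, 58, 66, 79, 84, 88, 89, 89, 95
n = 17
Index = 60/100 * 16 = 9.6000
Lower = data[9] = 58, Upper = data[10] = 66
P60 = 58 + 0.6000*(8) = 62.8000

P60 = 62.8000


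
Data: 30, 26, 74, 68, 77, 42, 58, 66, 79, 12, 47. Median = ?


Sorted: 12, 26, 30, 42, 47, 58, 66, 68, 74, 77, 79
n = 11 (odd)
Middle value = 58

Median = 58


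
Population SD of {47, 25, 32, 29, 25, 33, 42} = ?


Mean = 33.2857
Variance = 60.2041
SD = sqrt(60.2041) = 7.7591

SD = 7.7591


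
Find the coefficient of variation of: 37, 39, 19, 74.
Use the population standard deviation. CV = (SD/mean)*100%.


Mean = 42.2500
SD = 19.9170
CV = (19.9170/42.2500)*100 = 47.1409%

CV = 47.1409%


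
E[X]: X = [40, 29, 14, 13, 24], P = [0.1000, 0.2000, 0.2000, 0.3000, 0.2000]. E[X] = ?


E[X] = 40*0.1000 + 29*0.2000 + 14*0.2000 + 13*0.3000 + 24*0.2000
= 4.0000 + 5.8000 + 2.8000 + 3.9000 + 4.8000
= 21.3000

E[X] = 21.3000


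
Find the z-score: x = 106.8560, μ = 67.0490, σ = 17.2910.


z = (106.8560 - 67.0490)/17.2910
= 39.8070/17.2910
= 2.3022

z = 2.3022


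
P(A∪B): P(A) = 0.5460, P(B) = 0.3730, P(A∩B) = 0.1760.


P(A∪B) = 0.5460 + 0.3730 - 0.1760
= 0.9190 - 0.1760
= 0.7430

P(A∪B) = 0.7430


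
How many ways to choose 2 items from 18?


C(18,2) = 18!/(2! × 16!)
= 6402373705728000/(2 × 20922789888000)
= 153

C(18,2) = 153


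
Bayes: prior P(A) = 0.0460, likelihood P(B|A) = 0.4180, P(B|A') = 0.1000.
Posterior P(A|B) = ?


P(B) = P(B|A)*P(A) + P(B|A')*P(A')
= 0.4180*0.0460 + 0.1000*0.9540
= 0.019228 + 0.095400 = 0.114628
P(A|B) = 0.019228/0.114628 = 0.1677

P(A|B) = 0.1677


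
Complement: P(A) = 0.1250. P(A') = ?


P(not A) = 1 - 0.1250 = 0.8750

P(not A) = 0.8750


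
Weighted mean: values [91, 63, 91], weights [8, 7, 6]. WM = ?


Numerator = 91*8 + 63*7 + 91*6 = 1715
Denominator = 8 + 7 + 6 = 21
WM = 1715/21 = 81.6667

WM = 81.6667


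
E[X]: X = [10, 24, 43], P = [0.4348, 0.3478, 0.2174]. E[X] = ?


E[X] = 10*0.4348 + 24*0.3478 + 43*0.2174
= 4.3480 + 8.3472 + 9.3482
= 22.0434

E[X] = 22.0434


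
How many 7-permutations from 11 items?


P(11,7) = 11!/4!
= 39916800/24
= 1663200

P(11,7) = 1663200


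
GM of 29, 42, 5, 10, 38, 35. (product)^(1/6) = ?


Product = 29 × 42 × 5 × 10 × 38 × 35 = 80997000
GM = 80997000^(1/6) = 20.8007

GM = 20.8007


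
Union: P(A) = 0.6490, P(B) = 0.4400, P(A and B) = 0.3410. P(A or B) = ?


P(A∪B) = 0.6490 + 0.4400 - 0.3410
= 1.0890 - 0.3410
= 0.7480

P(A∪B) = 0.7480


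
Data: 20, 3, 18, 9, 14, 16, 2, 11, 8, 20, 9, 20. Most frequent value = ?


Frequencies: 2:1, 3:1, 8:1, 9:2, 11:1, 14:1, 16:1, 18:1, 20:3
Max frequency = 3
Mode = 20

Mode = 20


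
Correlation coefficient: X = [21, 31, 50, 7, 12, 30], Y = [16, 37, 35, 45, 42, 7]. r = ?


Mean X = 25.1667, Mean Y = 30.3333
SD X = 14.111658, SD Y = 13.948317
Cov = -53.055556
r = -53.055556/(14.111658*13.948317) = -0.2695

r = -0.2695


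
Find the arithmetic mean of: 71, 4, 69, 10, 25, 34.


Sum = 71 + 4 + 69 + 10 + 25 + 34 = 213
n = 6
Mean = 213/6 = 35.5000

Mean = 35.5000


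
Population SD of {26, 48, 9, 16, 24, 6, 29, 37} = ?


Mean = 24.3750
Variance = 173.2344
SD = sqrt(173.2344) = 13.1619

SD = 13.1619


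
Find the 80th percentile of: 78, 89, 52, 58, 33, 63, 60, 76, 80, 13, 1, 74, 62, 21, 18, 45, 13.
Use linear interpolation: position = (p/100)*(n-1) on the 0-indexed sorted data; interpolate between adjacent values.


Sorted: 1, 13, 13, 18, 21, 33, 45, 52, 58, 60, 62, 63, 74, 76, 78, 80, 89
n = 17
Index = 80/100 * 16 = 12.8000
Lower = data[12] = 74, Upper = data[13] = 76
P80 = 74 + 0.8000*(2) = 75.6000

P80 = 75.6000


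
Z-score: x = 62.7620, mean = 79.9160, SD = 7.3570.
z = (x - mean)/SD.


z = (62.7620 - 79.9160)/7.3570
= -17.1540/7.3570
= -2.3317

z = -2.3317


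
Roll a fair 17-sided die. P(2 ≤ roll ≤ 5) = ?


Favorable outcomes (2 ≤ roll ≤ 5): 4
Total outcomes = 17
P = 4/17 = 0.2353

P = 0.2353


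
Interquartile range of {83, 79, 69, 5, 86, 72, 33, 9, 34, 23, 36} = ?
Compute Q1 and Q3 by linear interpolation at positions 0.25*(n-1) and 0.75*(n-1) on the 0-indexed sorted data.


Sorted: 5, 9, 23, 33, 34, 36, 69, 72, 79, 83, 86
Q1 (25th %ile) = 28.0000
Q3 (75th %ile) = 75.5000
IQR = 75.5000 - 28.0000 = 47.5000

IQR = 47.5000


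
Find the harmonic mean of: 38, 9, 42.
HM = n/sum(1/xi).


Sum of reciprocals = 1/38 + 1/9 + 1/42 = 0.161236
HM = 3/0.161236 = 18.6062

HM = 18.6062


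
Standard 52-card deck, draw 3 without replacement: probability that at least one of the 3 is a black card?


P(at least one) = 1 - P(none)
P(none) = (26/52) × (25/51) × (24/50) = 0.117647
P(at least one) = 1 - 0.117647 = 0.8824

P = 0.8824


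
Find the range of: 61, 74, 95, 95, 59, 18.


Max = 95, Min = 18
Range = 95 - 18 = 77

Range = 77


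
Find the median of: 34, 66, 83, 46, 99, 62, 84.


Sorted: 34, 46, 62, 66, 83, 84, 99
n = 7 (odd)
Middle value = 66

Median = 66


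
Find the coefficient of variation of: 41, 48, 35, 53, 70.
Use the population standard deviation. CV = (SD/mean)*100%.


Mean = 49.4000
SD = 11.9766
CV = (11.9766/49.4000)*100 = 24.2442%

CV = 24.2442%


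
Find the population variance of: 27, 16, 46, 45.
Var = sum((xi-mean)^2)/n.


Mean = 33.5000
Squared deviations: 42.2500, 306.2500, 156.2500, 132.2500
Sum = 637.0000
Variance = 637.0000/4 = 159.2500

Variance = 159.2500


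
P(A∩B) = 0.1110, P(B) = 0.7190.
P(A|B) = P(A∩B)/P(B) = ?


P(A|B) = 0.1110/0.7190 = 0.1544

P(A|B) = 0.1544


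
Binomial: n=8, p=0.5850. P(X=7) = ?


C(8,7) = 8
p^7 = 0.023447
(1-p)^1 = 0.415000
P = 8 * 0.023447 * 0.415000 = 0.0778

P(X=7) = 0.0778


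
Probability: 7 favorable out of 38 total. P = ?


P = 7/38 = 0.1842

P = 0.1842


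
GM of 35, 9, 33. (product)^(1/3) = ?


Product = 35 × 9 × 33 = 10395
GM = 10395^(1/3) = 21.8244

GM = 21.8244


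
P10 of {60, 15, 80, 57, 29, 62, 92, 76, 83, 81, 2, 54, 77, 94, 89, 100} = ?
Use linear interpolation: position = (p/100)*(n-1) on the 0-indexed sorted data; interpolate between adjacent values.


Sorted: 2, 15, 29, 54, 57, 60, 62, 76, 77, 80, 81, 83, 89, 92, 94, 100
n = 16
Index = 10/100 * 15 = 1.5000
Lower = data[1] = 15, Upper = data[2] = 29
P10 = 15 + 0.5000*(14) = 22.0000

P10 = 22.0000


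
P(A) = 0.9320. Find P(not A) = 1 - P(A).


P(not A) = 1 - 0.9320 = 0.0680

P(not A) = 0.0680


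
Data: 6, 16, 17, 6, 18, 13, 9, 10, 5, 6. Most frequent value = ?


Frequencies: 5:1, 6:3, 9:1, 10:1, 13:1, 16:1, 17:1, 18:1
Max frequency = 3
Mode = 6

Mode = 6


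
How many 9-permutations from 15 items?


P(15,9) = 15!/6!
= 1307674368000/720
= 1816214400

P(15,9) = 1816214400


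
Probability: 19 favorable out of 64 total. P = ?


P = 19/64 = 0.2969

P = 0.2969


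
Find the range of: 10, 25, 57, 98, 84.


Max = 98, Min = 10
Range = 98 - 10 = 88

Range = 88


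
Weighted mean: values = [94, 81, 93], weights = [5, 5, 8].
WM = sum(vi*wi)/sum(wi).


Numerator = 94*5 + 81*5 + 93*8 = 1619
Denominator = 5 + 5 + 8 = 18
WM = 1619/18 = 89.9444

WM = 89.9444


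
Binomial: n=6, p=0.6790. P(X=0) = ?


C(6,0) = 1
p^0 = 1.000000
(1-p)^6 = 0.001094
P = 1 * 1.000000 * 0.001094 = 0.0011

P(X=0) = 0.0011


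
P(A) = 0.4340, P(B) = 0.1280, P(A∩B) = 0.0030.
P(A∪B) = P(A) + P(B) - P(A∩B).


P(A∪B) = 0.4340 + 0.1280 - 0.0030
= 0.5620 - 0.0030
= 0.5590

P(A∪B) = 0.5590


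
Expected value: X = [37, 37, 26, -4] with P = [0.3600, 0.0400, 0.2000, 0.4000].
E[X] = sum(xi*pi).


E[X] = 37*0.3600 + 37*0.0400 + 26*0.2000 - 4*0.4000
= 13.3200 + 1.4800 + 5.2000 - 1.6000
= 18.4000

E[X] = 18.4000


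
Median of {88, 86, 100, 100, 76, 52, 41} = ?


Sorted: 41, 52, 76, 86, 88, 100, 100
n = 7 (odd)
Middle value = 86

Median = 86


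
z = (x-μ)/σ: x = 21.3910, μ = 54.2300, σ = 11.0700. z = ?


z = (21.3910 - 54.2300)/11.0700
= -32.8390/11.0700
= -2.9665

z = -2.9665


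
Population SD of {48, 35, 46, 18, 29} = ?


Mean = 35.2000
Variance = 122.9600
SD = sqrt(122.9600) = 11.0887

SD = 11.0887


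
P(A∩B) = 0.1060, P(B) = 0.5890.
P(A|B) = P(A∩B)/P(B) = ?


P(A|B) = 0.1060/0.5890 = 0.1800

P(A|B) = 0.1800


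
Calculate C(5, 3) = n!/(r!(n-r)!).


C(5,3) = 5!/(3! × 2!)
= 120/(6 × 2)
= 10

C(5,3) = 10


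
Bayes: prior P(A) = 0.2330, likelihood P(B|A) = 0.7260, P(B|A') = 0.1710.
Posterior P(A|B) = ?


P(B) = P(B|A)*P(A) + P(B|A')*P(A')
= 0.7260*0.2330 + 0.1710*0.7670
= 0.169158 + 0.131157 = 0.300315
P(A|B) = 0.169158/0.300315 = 0.5633

P(A|B) = 0.5633


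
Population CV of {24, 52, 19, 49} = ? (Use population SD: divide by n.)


Mean = 36.0000
SD = 14.6458
CV = (14.6458/36.0000)*100 = 40.6828%

CV = 40.6828%


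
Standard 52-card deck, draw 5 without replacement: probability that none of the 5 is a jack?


P(no jacks) = (48/52) × (47/51) × (46/50) × (45/49) × (44/48)
= 0.6588

P = 0.6588


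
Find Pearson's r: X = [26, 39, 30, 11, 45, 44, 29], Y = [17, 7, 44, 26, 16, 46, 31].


Mean X = 32.0000, Mean Y = 26.7143
SD X = 11.032420, SD Y = 13.561651
Cov = -2.857143
r = -2.857143/(11.032420*13.561651) = -0.0191

r = -0.0191


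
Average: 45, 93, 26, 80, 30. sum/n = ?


Sum = 45 + 93 + 26 + 80 + 30 = 274
n = 5
Mean = 274/5 = 54.8000

Mean = 54.8000


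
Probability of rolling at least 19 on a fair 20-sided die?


Favorable outcomes (roll ≥ 19): 2
Total outcomes = 20
P = 2/20 = 0.1000

P = 0.1000


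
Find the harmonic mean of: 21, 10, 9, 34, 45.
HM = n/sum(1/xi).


Sum of reciprocals = 1/21 + 1/10 + 1/9 + 1/34 + 1/45 = 0.310364
HM = 5/0.310364 = 16.1101

HM = 16.1101


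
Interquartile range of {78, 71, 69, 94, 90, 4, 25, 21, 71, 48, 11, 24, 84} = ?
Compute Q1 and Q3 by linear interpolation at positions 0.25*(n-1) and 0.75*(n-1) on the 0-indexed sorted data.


Sorted: 4, 11, 21, 24, 25, 48, 69, 71, 71, 78, 84, 90, 94
Q1 (25th %ile) = 24.0000
Q3 (75th %ile) = 78.0000
IQR = 78.0000 - 24.0000 = 54.0000

IQR = 54.0000


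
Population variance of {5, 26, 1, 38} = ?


Mean = 17.5000
Squared deviations: 156.2500, 72.2500, 272.2500, 420.2500
Sum = 921.0000
Variance = 921.0000/4 = 230.2500

Variance = 230.2500


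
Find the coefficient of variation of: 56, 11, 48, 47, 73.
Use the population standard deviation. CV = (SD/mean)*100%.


Mean = 47.0000
SD = 20.2682
CV = (20.2682/47.0000)*100 = 43.1238%

CV = 43.1238%


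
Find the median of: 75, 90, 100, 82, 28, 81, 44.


Sorted: 28, 44, 75, 81, 82, 90, 100
n = 7 (odd)
Middle value = 81

Median = 81


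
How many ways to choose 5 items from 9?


C(9,5) = 9!/(5! × 4!)
= 362880/(120 × 24)
= 126

C(9,5) = 126


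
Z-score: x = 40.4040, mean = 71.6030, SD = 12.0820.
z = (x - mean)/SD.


z = (40.4040 - 71.6030)/12.0820
= -31.1990/12.0820
= -2.5823

z = -2.5823


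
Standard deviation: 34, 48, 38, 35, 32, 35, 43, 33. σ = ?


Mean = 37.2500
Variance = 26.9375
SD = sqrt(26.9375) = 5.1901

SD = 5.1901


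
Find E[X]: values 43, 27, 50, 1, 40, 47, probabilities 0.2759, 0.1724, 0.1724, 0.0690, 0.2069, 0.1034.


E[X] = 43*0.2759 + 27*0.1724 + 50*0.1724 + 1*0.0690 + 40*0.2069 + 47*0.1034
= 11.8637 + 4.6548 + 8.6200 + 0.0690 + 8.2760 + 4.8598
= 38.3433

E[X] = 38.3433


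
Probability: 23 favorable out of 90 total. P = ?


P = 23/90 = 0.2556

P = 0.2556


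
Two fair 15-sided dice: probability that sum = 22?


Total outcomes = 15×15 = 225
Favorable (sum = 22): 9
P = 9/225 = 0.0400

P = 0.0400


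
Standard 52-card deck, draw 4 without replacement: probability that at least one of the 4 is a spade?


P(at least one) = 1 - P(none)
P(none) = (39/52) × (38/51) × (37/50) × (36/49) = 0.303818
P(at least one) = 1 - 0.303818 = 0.6962

P = 0.6962


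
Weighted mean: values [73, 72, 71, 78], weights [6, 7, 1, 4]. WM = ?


Numerator = 73*6 + 72*7 + 71*1 + 78*4 = 1325
Denominator = 6 + 7 + 1 + 4 = 18
WM = 1325/18 = 73.6111

WM = 73.6111


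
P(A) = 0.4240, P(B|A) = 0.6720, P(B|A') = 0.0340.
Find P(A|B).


P(B) = P(B|A)*P(A) + P(B|A')*P(A')
= 0.6720*0.4240 + 0.0340*0.5760
= 0.284928 + 0.019584 = 0.304512
P(A|B) = 0.284928/0.304512 = 0.9357

P(A|B) = 0.9357


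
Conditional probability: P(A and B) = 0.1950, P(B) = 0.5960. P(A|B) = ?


P(A|B) = 0.1950/0.5960 = 0.3272

P(A|B) = 0.3272


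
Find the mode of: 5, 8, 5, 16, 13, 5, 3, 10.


Frequencies: 3:1, 5:3, 8:1, 10:1, 13:1, 16:1
Max frequency = 3
Mode = 5

Mode = 5


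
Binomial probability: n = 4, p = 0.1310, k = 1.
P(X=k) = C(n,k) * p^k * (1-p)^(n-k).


C(4,1) = 4
p^1 = 0.131000
(1-p)^3 = 0.656235
P = 4 * 0.131000 * 0.656235 = 0.3439

P(X=1) = 0.3439


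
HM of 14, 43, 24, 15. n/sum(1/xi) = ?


Sum of reciprocals = 1/14 + 1/43 + 1/24 + 1/15 = 0.203018
HM = 4/0.203018 = 19.7027

HM = 19.7027


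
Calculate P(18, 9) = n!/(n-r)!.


P(18,9) = 18!/9!
= 6402373705728000/362880
= 17643225600

P(18,9) = 17643225600


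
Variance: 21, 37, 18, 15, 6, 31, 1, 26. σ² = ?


Mean = 19.3750
Squared deviations: 2.6406, 310.6406, 1.8906, 19.1406, 178.8906, 135.1406, 337.6406, 43.8906
Sum = 1029.8750
Variance = 1029.8750/8 = 128.7344

Variance = 128.7344


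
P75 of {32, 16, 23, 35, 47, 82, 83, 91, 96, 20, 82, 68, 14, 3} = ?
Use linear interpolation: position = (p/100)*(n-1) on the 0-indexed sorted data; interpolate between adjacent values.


Sorted: 3, 14, 16, 20, 23, 32, 35, 47, 68, 82, 82, 83, 91, 96
n = 14
Index = 75/100 * 13 = 9.7500
Lower = data[9] = 82, Upper = data[10] = 82
P75 = 82 + 0.7500*(0) = 82.0000

P75 = 82.0000


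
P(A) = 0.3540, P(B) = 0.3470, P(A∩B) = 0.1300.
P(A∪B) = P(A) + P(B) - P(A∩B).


P(A∪B) = 0.3540 + 0.3470 - 0.1300
= 0.7010 - 0.1300
= 0.5710

P(A∪B) = 0.5710


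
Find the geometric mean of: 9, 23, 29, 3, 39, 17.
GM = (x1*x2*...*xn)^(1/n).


Product = 9 × 23 × 29 × 3 × 39 × 17 = 11939967
GM = 11939967^(1/6) = 15.1182

GM = 15.1182


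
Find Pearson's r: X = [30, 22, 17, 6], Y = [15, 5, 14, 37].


Mean X = 18.7500, Mean Y = 17.7500
SD X = 8.699856, SD Y = 11.776566
Cov = -77.812500
r = -77.812500/(8.699856*11.776566) = -0.7595

r = -0.7595


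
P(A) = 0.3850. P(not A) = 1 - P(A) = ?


P(not A) = 1 - 0.3850 = 0.6150

P(not A) = 0.6150


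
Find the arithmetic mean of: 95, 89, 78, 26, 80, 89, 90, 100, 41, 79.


Sum = 95 + 89 + 78 + 26 + 80 + 89 + 90 + 100 + 41 + 79 = 767
n = 10
Mean = 767/10 = 76.7000

Mean = 76.7000


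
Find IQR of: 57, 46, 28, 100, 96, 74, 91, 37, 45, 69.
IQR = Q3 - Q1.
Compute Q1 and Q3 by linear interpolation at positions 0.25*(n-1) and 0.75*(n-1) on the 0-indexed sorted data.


Sorted: 28, 37, 45, 46, 57, 69, 74, 91, 96, 100
Q1 (25th %ile) = 45.2500
Q3 (75th %ile) = 86.7500
IQR = 86.7500 - 45.2500 = 41.5000

IQR = 41.5000


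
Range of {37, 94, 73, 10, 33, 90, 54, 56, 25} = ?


Max = 94, Min = 10
Range = 94 - 10 = 84

Range = 84


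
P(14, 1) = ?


P(14,1) = 14!/13!
= 87178291200/6227020800
= 14

P(14,1) = 14


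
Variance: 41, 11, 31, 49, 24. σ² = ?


Mean = 31.2000
Squared deviations: 96.0400, 408.0400, 0.0400, 316.8400, 51.8400
Sum = 872.8000
Variance = 872.8000/5 = 174.5600

Variance = 174.5600


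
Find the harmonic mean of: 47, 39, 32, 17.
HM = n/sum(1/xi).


Sum of reciprocals = 1/47 + 1/39 + 1/32 + 1/17 = 0.136991
HM = 4/0.136991 = 29.1990

HM = 29.1990


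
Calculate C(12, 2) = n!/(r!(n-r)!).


C(12,2) = 12!/(2! × 10!)
= 479001600/(2 × 3628800)
= 66

C(12,2) = 66


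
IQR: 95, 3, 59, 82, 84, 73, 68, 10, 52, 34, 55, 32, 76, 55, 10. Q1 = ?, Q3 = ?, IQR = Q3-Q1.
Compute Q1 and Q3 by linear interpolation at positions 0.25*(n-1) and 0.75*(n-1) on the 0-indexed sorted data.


Sorted: 3, 10, 10, 32, 34, 52, 55, 55, 59, 68, 73, 76, 82, 84, 95
Q1 (25th %ile) = 33.0000
Q3 (75th %ile) = 74.5000
IQR = 74.5000 - 33.0000 = 41.5000

IQR = 41.5000


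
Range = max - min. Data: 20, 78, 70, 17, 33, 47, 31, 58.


Max = 78, Min = 17
Range = 78 - 17 = 61

Range = 61


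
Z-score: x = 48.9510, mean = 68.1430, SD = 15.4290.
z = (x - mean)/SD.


z = (48.9510 - 68.1430)/15.4290
= -19.1920/15.4290
= -1.2439

z = -1.2439


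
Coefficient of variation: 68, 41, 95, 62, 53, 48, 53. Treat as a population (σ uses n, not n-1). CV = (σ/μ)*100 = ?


Mean = 60.0000
SD = 16.4577
CV = (16.4577/60.0000)*100 = 27.4296%

CV = 27.4296%


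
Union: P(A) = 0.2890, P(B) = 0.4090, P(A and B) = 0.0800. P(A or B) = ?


P(A∪B) = 0.2890 + 0.4090 - 0.0800
= 0.6980 - 0.0800
= 0.6180

P(A∪B) = 0.6180


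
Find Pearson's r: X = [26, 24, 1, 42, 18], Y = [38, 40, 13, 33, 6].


Mean X = 22.2000, Mean Y = 26.0000
SD X = 13.242356, SD Y = 13.841965
Cov = 113.800000
r = 113.800000/(13.242356*13.841965) = 0.6208

r = 0.6208


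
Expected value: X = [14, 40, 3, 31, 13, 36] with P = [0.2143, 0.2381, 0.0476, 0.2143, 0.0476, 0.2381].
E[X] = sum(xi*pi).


E[X] = 14*0.2143 + 40*0.2381 + 3*0.0476 + 31*0.2143 + 13*0.0476 + 36*0.2381
= 3.0002 + 9.5240 + 0.1428 + 6.6433 + 0.6188 + 8.5716
= 28.5007

E[X] = 28.5007


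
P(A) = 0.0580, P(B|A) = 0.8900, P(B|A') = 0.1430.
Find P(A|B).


P(B) = P(B|A)*P(A) + P(B|A')*P(A')
= 0.8900*0.0580 + 0.1430*0.9420
= 0.051620 + 0.134706 = 0.186326
P(A|B) = 0.051620/0.186326 = 0.2770

P(A|B) = 0.2770


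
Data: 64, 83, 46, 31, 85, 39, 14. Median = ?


Sorted: 14, 31, 39, 46, 64, 83, 85
n = 7 (odd)
Middle value = 46

Median = 46


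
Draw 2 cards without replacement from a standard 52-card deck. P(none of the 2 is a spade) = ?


P(no spades) = (39/52) × (38/51)
= 0.5588

P = 0.5588


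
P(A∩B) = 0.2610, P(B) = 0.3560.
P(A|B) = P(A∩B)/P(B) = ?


P(A|B) = 0.2610/0.3560 = 0.7331

P(A|B) = 0.7331


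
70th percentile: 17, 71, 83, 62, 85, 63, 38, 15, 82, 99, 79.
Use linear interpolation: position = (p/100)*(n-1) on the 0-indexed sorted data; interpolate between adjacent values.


Sorted: 15, 17, 38, 62, 63, 71, 79, 82, 83, 85, 99
n = 11
Index = 70/100 * 10 = 7.0000
Lower = data[7] = 82, Upper = data[8] = 83
P70 = 82 + 0*(1) = 82.0000

P70 = 82.0000


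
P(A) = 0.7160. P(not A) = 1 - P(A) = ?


P(not A) = 1 - 0.7160 = 0.2840

P(not A) = 0.2840


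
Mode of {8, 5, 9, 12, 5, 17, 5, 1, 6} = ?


Frequencies: 1:1, 5:3, 6:1, 8:1, 9:1, 12:1, 17:1
Max frequency = 3
Mode = 5

Mode = 5


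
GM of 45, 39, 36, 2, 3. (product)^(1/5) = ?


Product = 45 × 39 × 36 × 2 × 3 = 379080
GM = 379080^(1/5) = 13.0541

GM = 13.0541


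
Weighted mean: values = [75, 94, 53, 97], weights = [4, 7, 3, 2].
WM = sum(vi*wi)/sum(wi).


Numerator = 75*4 + 94*7 + 53*3 + 97*2 = 1311
Denominator = 4 + 7 + 3 + 2 = 16
WM = 1311/16 = 81.9375

WM = 81.9375


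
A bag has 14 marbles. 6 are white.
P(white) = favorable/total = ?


P = 6/14 = 0.4286

P = 0.4286


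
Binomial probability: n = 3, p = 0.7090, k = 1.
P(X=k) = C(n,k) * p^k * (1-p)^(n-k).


C(3,1) = 3
p^1 = 0.709000
(1-p)^2 = 0.084681
P = 3 * 0.709000 * 0.084681 = 0.1801

P(X=1) = 0.1801


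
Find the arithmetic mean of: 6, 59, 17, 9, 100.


Sum = 6 + 59 + 17 + 9 + 100 = 191
n = 5
Mean = 191/5 = 38.2000

Mean = 38.2000


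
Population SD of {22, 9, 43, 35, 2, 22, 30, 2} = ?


Mean = 20.6250
Variance = 203.4844
SD = sqrt(203.4844) = 14.2648

SD = 14.2648


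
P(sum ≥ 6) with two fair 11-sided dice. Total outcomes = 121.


Total outcomes = 11×11 = 121
Favorable (sum ≥ 6): 111
P = 111/121 = 0.9174

P = 0.9174


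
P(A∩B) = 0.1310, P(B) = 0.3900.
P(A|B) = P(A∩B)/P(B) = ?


P(A|B) = 0.1310/0.3900 = 0.3359

P(A|B) = 0.3359


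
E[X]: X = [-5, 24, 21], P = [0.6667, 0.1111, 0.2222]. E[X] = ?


E[X] = -5*0.6667 + 24*0.1111 + 21*0.2222
= -3.3335 + 2.6664 + 4.6662
= 3.9991

E[X] = 3.9991


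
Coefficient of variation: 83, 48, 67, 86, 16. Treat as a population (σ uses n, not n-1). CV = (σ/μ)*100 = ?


Mean = 60.0000
SD = 25.8225
CV = (25.8225/60.0000)*100 = 43.0375%

CV = 43.0375%


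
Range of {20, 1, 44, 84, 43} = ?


Max = 84, Min = 1
Range = 84 - 1 = 83

Range = 83


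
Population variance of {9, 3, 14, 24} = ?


Mean = 12.5000
Squared deviations: 12.2500, 90.2500, 2.2500, 132.2500
Sum = 237.0000
Variance = 237.0000/4 = 59.2500

Variance = 59.2500


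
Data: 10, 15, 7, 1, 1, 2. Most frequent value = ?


Frequencies: 1:2, 2:1, 7:1, 10:1, 15:1
Max frequency = 2
Mode = 1

Mode = 1


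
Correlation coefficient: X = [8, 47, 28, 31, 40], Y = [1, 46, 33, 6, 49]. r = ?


Mean X = 30.8000, Mean Y = 27.0000
SD X = 13.227245, SD Y = 19.989997
Cov = 216.400000
r = 216.400000/(13.227245*19.989997) = 0.8184

r = 0.8184


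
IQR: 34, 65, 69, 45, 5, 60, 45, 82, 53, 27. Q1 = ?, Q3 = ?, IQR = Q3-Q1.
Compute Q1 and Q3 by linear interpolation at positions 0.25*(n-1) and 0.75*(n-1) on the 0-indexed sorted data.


Sorted: 5, 27, 34, 45, 45, 53, 60, 65, 69, 82
Q1 (25th %ile) = 36.7500
Q3 (75th %ile) = 63.7500
IQR = 63.7500 - 36.7500 = 27.0000

IQR = 27.0000


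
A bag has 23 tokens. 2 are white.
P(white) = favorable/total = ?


P = 2/23 = 0.0870

P = 0.0870


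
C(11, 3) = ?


C(11,3) = 11!/(3! × 8!)
= 39916800/(6 × 40320)
= 165

C(11,3) = 165


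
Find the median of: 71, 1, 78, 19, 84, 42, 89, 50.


Sorted: 1, 19, 42, 50, 71, 78, 84, 89
n = 8 (even)
Middle values: 50 and 71
Median = (50+71)/2 = 60.5000

Median = 60.5000


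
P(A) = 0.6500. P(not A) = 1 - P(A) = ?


P(not A) = 1 - 0.6500 = 0.3500

P(not A) = 0.3500


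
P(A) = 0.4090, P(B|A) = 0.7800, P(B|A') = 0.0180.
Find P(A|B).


P(B) = P(B|A)*P(A) + P(B|A')*P(A')
= 0.7800*0.4090 + 0.0180*0.5910
= 0.319020 + 0.010638 = 0.329658
P(A|B) = 0.319020/0.329658 = 0.9677

P(A|B) = 0.9677


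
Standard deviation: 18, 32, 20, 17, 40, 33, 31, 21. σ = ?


Mean = 26.5000
Variance = 63.7500
SD = sqrt(63.7500) = 7.9844

SD = 7.9844


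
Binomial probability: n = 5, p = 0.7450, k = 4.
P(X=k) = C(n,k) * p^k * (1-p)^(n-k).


C(5,4) = 5
p^4 = 0.308053
(1-p)^1 = 0.255000
P = 5 * 0.308053 * 0.255000 = 0.3928

P(X=4) = 0.3928


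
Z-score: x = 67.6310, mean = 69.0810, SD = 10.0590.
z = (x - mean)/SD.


z = (67.6310 - 69.0810)/10.0590
= -1.4500/10.0590
= -0.1441

z = -0.1441


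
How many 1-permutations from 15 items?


P(15,1) = 15!/14!
= 1307674368000/87178291200
= 15

P(15,1) = 15


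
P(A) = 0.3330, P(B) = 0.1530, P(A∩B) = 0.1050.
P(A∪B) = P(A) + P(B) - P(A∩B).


P(A∪B) = 0.3330 + 0.1530 - 0.1050
= 0.4860 - 0.1050
= 0.3810

P(A∪B) = 0.3810


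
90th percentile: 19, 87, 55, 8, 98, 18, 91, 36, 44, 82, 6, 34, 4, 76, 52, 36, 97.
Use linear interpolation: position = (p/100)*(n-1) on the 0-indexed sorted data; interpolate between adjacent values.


Sorted: 4, 6, 8, 18, 19, 34, 36, 36, 44, 52, 55, 76, 82, 87, 91, 97, 98
n = 17
Index = 90/100 * 16 = 14.4000
Lower = data[14] = 91, Upper = data[15] = 97
P90 = 91 + 0.4000*(6) = 93.4000

P90 = 93.4000


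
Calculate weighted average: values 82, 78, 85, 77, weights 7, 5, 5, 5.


Numerator = 82*7 + 78*5 + 85*5 + 77*5 = 1774
Denominator = 7 + 5 + 5 + 5 = 22
WM = 1774/22 = 80.6364

WM = 80.6364


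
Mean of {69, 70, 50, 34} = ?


Sum = 69 + 70 + 50 + 34 = 223
n = 4
Mean = 223/4 = 55.7500

Mean = 55.7500


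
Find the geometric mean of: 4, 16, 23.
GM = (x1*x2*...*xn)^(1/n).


Product = 4 × 16 × 23 = 1472
GM = 1472^(1/3) = 11.3755

GM = 11.3755


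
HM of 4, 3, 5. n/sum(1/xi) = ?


Sum of reciprocals = 1/4 + 1/3 + 1/5 = 0.783333
HM = 3/0.783333 = 3.8298

HM = 3.8298


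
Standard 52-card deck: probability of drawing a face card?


12 face cards in 52 cards
P = 12/52 = 0.2308

P = 0.2308


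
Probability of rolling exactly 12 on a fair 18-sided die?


Favorable outcomes (roll = 12): 1
Total outcomes = 18
P = 1/18 = 0.0556

P = 0.0556


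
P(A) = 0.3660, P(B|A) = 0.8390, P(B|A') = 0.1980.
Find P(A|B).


P(B) = P(B|A)*P(A) + P(B|A')*P(A')
= 0.8390*0.3660 + 0.1980*0.6340
= 0.307074 + 0.125532 = 0.432606
P(A|B) = 0.307074/0.432606 = 0.7098

P(A|B) = 0.7098


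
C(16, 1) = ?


C(16,1) = 16!/(1! × 15!)
= 20922789888000/(1 × 1307674368000)
= 16

C(16,1) = 16


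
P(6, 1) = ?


P(6,1) = 6!/5!
= 720/120
= 6

P(6,1) = 6


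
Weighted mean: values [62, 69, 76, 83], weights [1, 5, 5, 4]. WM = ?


Numerator = 62*1 + 69*5 + 76*5 + 83*4 = 1119
Denominator = 1 + 5 + 5 + 4 = 15
WM = 1119/15 = 74.6000

WM = 74.6000


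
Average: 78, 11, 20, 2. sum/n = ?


Sum = 78 + 11 + 20 + 2 = 111
n = 4
Mean = 111/4 = 27.7500

Mean = 27.7500


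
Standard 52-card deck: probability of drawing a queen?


4 queens in 52 cards
P = 4/52 = 0.0769

P = 0.0769


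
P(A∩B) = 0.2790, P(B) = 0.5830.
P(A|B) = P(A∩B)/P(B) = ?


P(A|B) = 0.2790/0.5830 = 0.4786

P(A|B) = 0.4786


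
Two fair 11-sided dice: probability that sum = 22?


Total outcomes = 11×11 = 121
Favorable (sum = 22): 1
P = 1/121 = 0.0083

P = 0.0083


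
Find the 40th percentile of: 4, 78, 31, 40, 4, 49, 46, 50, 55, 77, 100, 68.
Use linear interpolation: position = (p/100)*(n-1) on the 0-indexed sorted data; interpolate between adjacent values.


Sorted: 4, 4, 31, 40, 46, 49, 50, 55, 68, 77, 78, 100
n = 12
Index = 40/100 * 11 = 4.4000
Lower = data[4] = 46, Upper = data[5] = 49
P40 = 46 + 0.4000*(3) = 47.2000

P40 = 47.2000


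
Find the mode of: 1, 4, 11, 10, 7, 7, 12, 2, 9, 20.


Frequencies: 1:1, 2:1, 4:1, 7:2, 9:1, 10:1, 11:1, 12:1, 20:1
Max frequency = 2
Mode = 7

Mode = 7


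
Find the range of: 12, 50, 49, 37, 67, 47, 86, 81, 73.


Max = 86, Min = 12
Range = 86 - 12 = 74

Range = 74


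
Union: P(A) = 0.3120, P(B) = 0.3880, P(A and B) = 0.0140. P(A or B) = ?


P(A∪B) = 0.3120 + 0.3880 - 0.0140
= 0.7000 - 0.0140
= 0.6860

P(A∪B) = 0.6860


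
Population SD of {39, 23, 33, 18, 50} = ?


Mean = 32.6000
Variance = 129.8400
SD = sqrt(129.8400) = 11.3947

SD = 11.3947


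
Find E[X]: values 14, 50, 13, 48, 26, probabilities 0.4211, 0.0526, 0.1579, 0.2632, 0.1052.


E[X] = 14*0.4211 + 50*0.0526 + 13*0.1579 + 48*0.2632 + 26*0.1052
= 5.8954 + 2.6300 + 2.0527 + 12.6336 + 2.7352
= 25.9469

E[X] = 25.9469


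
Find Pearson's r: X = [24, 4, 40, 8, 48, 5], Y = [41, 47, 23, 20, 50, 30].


Mean X = 21.5000, Mean Y = 35.1667
SD X = 17.375749, SD Y = 11.538583
Cov = 44.250000
r = 44.250000/(17.375749*11.538583) = 0.2207

r = 0.2207


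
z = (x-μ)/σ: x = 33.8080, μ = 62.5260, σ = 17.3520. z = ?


z = (33.8080 - 62.5260)/17.3520
= -28.7180/17.3520
= -1.6550

z = -1.6550


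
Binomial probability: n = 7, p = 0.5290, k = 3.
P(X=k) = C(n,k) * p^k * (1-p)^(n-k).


C(7,3) = 35
p^3 = 0.148036
(1-p)^4 = 0.049213
P = 35 * 0.148036 * 0.049213 = 0.2550

P(X=3) = 0.2550


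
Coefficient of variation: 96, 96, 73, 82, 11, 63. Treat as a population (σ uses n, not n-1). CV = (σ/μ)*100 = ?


Mean = 70.1667
SD = 28.9679
CV = (28.9679/70.1667)*100 = 41.2844%

CV = 41.2844%


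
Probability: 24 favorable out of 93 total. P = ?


P = 24/93 = 0.2581

P = 0.2581


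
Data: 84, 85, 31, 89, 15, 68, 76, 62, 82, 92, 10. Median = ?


Sorted: 10, 15, 31, 62, 68, 76, 82, 84, 85, 89, 92
n = 11 (odd)
Middle value = 76

Median = 76


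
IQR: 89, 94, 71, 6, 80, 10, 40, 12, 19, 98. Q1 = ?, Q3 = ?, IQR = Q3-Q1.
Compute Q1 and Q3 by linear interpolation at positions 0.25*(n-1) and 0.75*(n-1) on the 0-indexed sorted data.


Sorted: 6, 10, 12, 19, 40, 71, 80, 89, 94, 98
Q1 (25th %ile) = 13.7500
Q3 (75th %ile) = 86.7500
IQR = 86.7500 - 13.7500 = 73.0000

IQR = 73.0000


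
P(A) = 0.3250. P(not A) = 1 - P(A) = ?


P(not A) = 1 - 0.3250 = 0.6750

P(not A) = 0.6750


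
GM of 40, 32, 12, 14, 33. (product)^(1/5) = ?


Product = 40 × 32 × 12 × 14 × 33 = 7096320
GM = 7096320^(1/5) = 23.4534

GM = 23.4534


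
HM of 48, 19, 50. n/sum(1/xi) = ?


Sum of reciprocals = 1/48 + 1/19 + 1/50 = 0.093465
HM = 3/0.093465 = 32.0976

HM = 32.0976


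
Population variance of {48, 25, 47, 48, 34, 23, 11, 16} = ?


Mean = 31.5000
Squared deviations: 272.2500, 42.2500, 240.2500, 272.2500, 6.2500, 72.2500, 420.2500, 240.2500
Sum = 1566.0000
Variance = 1566.0000/8 = 195.7500

Variance = 195.7500


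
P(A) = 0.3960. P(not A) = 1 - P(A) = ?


P(not A) = 1 - 0.3960 = 0.6040

P(not A) = 0.6040


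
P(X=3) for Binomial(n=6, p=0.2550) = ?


C(6,3) = 20
p^3 = 0.016581
(1-p)^3 = 0.413494
P = 20 * 0.016581 * 0.413494 = 0.1371

P(X=3) = 0.1371


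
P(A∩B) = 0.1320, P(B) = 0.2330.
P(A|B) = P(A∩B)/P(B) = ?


P(A|B) = 0.1320/0.2330 = 0.5665

P(A|B) = 0.5665


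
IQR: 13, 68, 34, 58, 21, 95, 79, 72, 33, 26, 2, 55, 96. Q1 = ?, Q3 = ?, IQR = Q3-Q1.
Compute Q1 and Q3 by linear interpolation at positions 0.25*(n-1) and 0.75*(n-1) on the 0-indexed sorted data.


Sorted: 2, 13, 21, 26, 33, 34, 55, 58, 68, 72, 79, 95, 96
Q1 (25th %ile) = 26.0000
Q3 (75th %ile) = 72.0000
IQR = 72.0000 - 26.0000 = 46.0000

IQR = 46.0000


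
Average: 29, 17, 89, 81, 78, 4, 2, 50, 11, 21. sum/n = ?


Sum = 29 + 17 + 89 + 81 + 78 + 4 + 2 + 50 + 11 + 21 = 382
n = 10
Mean = 382/10 = 38.2000

Mean = 38.2000


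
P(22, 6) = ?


P(22,6) = 22!/16!
= 1124000727777607680000/20922789888000
= 53721360

P(22,6) = 53721360


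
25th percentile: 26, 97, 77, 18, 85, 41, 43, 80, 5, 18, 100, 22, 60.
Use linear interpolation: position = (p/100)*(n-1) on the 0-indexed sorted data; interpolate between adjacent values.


Sorted: 5, 18, 18, 22, 26, 41, 43, 60, 77, 80, 85, 97, 100
n = 13
Index = 25/100 * 12 = 3.0000
Lower = data[3] = 22, Upper = data[4] = 26
P25 = 22 + 0*(4) = 22.0000

P25 = 22.0000


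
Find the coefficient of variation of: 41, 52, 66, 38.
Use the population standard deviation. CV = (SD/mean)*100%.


Mean = 49.2500
SD = 10.9858
CV = (10.9858/49.2500)*100 = 22.3062%

CV = 22.3062%


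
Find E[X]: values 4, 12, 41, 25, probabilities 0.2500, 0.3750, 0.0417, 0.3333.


E[X] = 4*0.2500 + 12*0.3750 + 41*0.0417 + 25*0.3333
= 1.0000 + 4.5000 + 1.7097 + 8.3325
= 15.5422

E[X] = 15.5422


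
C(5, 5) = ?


C(5,5) = 5!/(5! × 0!)
= 120/(120 × 1)
= 1

C(5,5) = 1


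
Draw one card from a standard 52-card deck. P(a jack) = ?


4 jacks in 52 cards
P = 4/52 = 0.0769

P = 0.0769


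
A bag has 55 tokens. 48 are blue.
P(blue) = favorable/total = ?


P = 48/55 = 0.8727

P = 0.8727


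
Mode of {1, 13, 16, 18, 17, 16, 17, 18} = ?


Frequencies: 1:1, 13:1, 16:2, 17:2, 18:2
Max frequency = 2
Mode = 16, 17, 18

Mode = 16, 17, 18


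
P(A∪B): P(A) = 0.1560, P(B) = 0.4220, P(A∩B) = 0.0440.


P(A∪B) = 0.1560 + 0.4220 - 0.0440
= 0.5780 - 0.0440
= 0.5340

P(A∪B) = 0.5340


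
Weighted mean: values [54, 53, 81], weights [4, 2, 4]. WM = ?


Numerator = 54*4 + 53*2 + 81*4 = 646
Denominator = 4 + 2 + 4 = 10
WM = 646/10 = 64.6000

WM = 64.6000


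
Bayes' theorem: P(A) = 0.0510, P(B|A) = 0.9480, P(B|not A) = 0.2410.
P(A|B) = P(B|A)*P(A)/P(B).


P(B) = P(B|A)*P(A) + P(B|A')*P(A')
= 0.9480*0.0510 + 0.2410*0.9490
= 0.048348 + 0.228709 = 0.277057
P(A|B) = 0.048348/0.277057 = 0.1745

P(A|B) = 0.1745


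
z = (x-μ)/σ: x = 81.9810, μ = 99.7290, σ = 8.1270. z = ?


z = (81.9810 - 99.7290)/8.1270
= -17.7480/8.1270
= -2.1838

z = -2.1838


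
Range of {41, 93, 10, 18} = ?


Max = 93, Min = 10
Range = 93 - 10 = 83

Range = 83


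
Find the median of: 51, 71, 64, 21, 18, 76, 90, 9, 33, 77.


Sorted: 9, 18, 21, 33, 51, 64, 71, 76, 77, 90
n = 10 (even)
Middle values: 51 and 64
Median = (51+64)/2 = 57.5000

Median = 57.5000


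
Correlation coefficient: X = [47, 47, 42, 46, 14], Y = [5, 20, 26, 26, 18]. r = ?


Mean X = 39.2000, Mean Y = 19.0000
SD X = 12.734206, SD Y = 7.694154
Cov = -1.800000
r = -1.800000/(12.734206*7.694154) = -0.0184

r = -0.0184


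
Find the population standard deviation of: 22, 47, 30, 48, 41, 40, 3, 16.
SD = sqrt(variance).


Mean = 30.8750
Variance = 227.1094
SD = sqrt(227.1094) = 15.0701

SD = 15.0701


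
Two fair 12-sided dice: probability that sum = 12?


Total outcomes = 12×12 = 144
Favorable (sum = 12): 11
P = 11/144 = 0.0764

P = 0.0764
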